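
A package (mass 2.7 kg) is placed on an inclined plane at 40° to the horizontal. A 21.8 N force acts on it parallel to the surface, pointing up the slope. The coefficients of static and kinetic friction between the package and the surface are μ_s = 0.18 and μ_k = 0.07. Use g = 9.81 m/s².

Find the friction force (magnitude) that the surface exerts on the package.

f ≈ 1.42 N (down the incline)

The normal reaction is N = m g cos θ = 20.29 N.
Parallel to the incline, ΣF = 0 gives f = m g sin θ − P = 17.03 − 21.8 = -4.774 N (up-slope positive).
Static friction can supply at most μ_s N = 3.652 N.
|-4.774| exceeds 3.652 N, so the package slips up-slope; friction is kinetic, f = μ_k N = 0.07×20.29 = 1.42 N.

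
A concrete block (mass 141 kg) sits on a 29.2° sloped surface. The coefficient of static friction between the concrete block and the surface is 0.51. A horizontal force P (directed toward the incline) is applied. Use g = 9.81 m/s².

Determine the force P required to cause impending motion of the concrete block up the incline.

P ≈ 2070 N

At impending motion up the slope, friction acts down-slope at its limit: f = μ_s N.
Perpendicular to the incline: N = m g cos θ + P sin θ.
Along the incline: P cos θ = m g sin θ + μ_s N = m g sin θ + μ_s (m g cos θ + P sin θ).
Solving, P (cos θ − μ_s sin θ) = m g (sin θ + μ_s cos θ), so P = 141×9.81×(sin 29.2° + 0.51 cos 29.2°)/(cos 29.2° − 0.51 sin 29.2°) = 1380×0.933/0.6241 = 2070 N.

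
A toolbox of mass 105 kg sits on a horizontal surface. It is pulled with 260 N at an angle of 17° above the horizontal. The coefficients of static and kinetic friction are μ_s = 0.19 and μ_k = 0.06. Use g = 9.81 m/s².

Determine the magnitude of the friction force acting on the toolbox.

f ≈ 57.2 N

The vertical component of P reduces the normal force: N = m g − P sin α = 1030 − 76.02 = 954 N.
Horizontally, friction must balance P cos α = 248.6 N.
μ_s N = 0.19 × 954 = 181.3 N.
The required friction exceeds μ_s N, so the toolbox moves and f = μ_k N = 57.2 N.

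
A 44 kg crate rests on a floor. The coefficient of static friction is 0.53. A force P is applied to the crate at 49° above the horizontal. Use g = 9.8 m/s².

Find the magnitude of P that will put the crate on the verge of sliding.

P ≈ 216 N

N = m g − P sin α (the pull lifts the crate).
At impending slip, P cos α = μ_s N = μ_s (m g − P sin α).
Solving: P (cos α + μ_s sin α) = μ_s m g → P = 0.53×431/(cos 49° + 0.53 sin 49°) = 229/1.056 = 216 N.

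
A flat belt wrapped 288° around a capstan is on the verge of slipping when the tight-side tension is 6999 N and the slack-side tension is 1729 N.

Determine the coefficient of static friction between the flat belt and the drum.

T₂/T₁ = e^{μβ} → μ = ln(T₂/T₁)/β.
β = 288° = 5.027 rad.
μ = ln(6999/1729)/5.027 = ln(4.048)/5.027 = 0.278.

μ ≈ 0.278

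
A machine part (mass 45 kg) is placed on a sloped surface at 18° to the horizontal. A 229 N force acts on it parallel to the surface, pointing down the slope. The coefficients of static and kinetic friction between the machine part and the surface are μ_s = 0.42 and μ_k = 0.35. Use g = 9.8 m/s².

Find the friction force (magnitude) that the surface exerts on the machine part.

Perpendicular to the surface, N = m g cos θ = 45·9.8·cos 18° = 419.4 N.
For equilibrium along the incline the friction force must supply f = m g sin θ + P = 136.3 + 229 = 365.3 N (positive meaning up-slope).
The static-friction ceiling is μ_s N = 0.42 × 419.4 = 176.2 N.
|365.3| exceeds 176.2 N, so the machine part slips down-slope; friction is kinetic, f = μ_k N = 0.35×419.4 = 147 N.

f ≈ 147 N (up the incline)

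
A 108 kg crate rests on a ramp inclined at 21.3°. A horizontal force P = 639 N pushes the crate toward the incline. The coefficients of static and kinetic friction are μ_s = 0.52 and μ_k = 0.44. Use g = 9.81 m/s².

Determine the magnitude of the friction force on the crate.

f ≈ 210 N (down the incline)

Resolve perpendicular to the incline: N = m g cos θ + P sin θ = 108×9.81×cos 21.3° + 639×sin 21.3° = 1219 N.
Along the incline, the net driving force (taking up-slope positive) is P cos θ − m g sin θ = 595.4 − 384.9 = 210.5 N, so equilibrium requires friction f = -210.5 N (down-slope).
The limit of static friction is μ_s N = 634 N.
|f_req| = 210.5 ≤ 634 N → the crate is in equilibrium; friction equals the required value.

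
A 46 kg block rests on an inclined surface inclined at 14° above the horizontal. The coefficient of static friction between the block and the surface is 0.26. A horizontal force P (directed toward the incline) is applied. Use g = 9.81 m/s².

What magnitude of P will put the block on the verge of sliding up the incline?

P ≈ 246 N

At impending motion up the slope, friction acts down-slope at its limit: f = μ_s N.
Perpendicular to the incline: N = m g cos θ + P sin θ.
Along the incline: P cos θ = m g sin θ + μ_s N = m g sin θ + μ_s (m g cos θ + P sin θ).
Solving, P (cos θ − μ_s sin θ) = m g (sin θ + μ_s cos θ), so P = 46×9.81×(sin 14° + 0.26 cos 14°)/(cos 14° − 0.26 sin 14°) = 451×0.4942/0.9074 = 246 N.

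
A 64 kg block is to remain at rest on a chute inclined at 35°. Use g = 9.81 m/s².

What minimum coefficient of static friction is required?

At the slip threshold m g sin θ = μ_s m g cos θ, so μ_s,min = tan θ.
μ_s,min = tan 35° = 0.7.

μ_s,min ≈ 0.7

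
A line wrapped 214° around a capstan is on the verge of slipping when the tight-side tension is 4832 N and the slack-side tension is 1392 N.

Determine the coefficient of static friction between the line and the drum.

T₂/T₁ = e^{μβ} → μ = ln(T₂/T₁)/β.
β = 214° = 3.735 rad.
μ = ln(4832/1392)/3.735 = ln(3.471)/3.735 = 0.333.

μ ≈ 0.333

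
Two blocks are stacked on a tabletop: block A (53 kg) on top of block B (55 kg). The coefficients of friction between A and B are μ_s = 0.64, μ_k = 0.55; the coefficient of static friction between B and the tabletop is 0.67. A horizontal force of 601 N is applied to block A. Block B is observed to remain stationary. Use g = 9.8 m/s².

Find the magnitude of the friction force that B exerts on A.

Between the blocks, N₁ = m_A g = 519.4 N.
So the A–B interface can sustain at most μ_s N₁ = 332.4 N of static friction.
Since P = 601 N > 332.4 N, A slides on B; the A–B friction is kinetic: f₁ = μ_k N₁ = 0.55×519.4 = 286 N.
B experiences an equal 286 N forward from A (third law). B is in equilibrium, so the floor supplies f₂ = 286 N of static friction (limit μ_s(m_A+m_B)g = 709.1 N, not exceeded).

f ≈ 286 N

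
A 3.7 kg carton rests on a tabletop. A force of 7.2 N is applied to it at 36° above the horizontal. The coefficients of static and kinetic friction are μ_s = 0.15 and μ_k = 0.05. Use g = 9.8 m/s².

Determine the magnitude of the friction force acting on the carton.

f ≈ 1.6 N

Vertical equilibrium gives N = m g − P sin α = 32.03 N.
For equilibrium, f = P cos α = 7.2×cos 36° = 5.825 N.
μ_s N = 0.15 × 32.03 = 4.804 N.
5.825 > 4.804 N → the carton slides; f = μ_k N = 0.05×32.03 = 1.6 N.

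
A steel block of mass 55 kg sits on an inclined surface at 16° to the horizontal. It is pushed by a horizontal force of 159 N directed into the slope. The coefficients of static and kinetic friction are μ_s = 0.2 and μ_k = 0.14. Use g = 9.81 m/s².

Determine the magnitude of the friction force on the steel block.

Normal direction: N = m g cos θ + P sin θ = 562.5 N.
Along the incline, the net driving force (taking up-slope positive) is P cos θ − m g sin θ = 152.8 − 148.7 = 4.12 N, so equilibrium requires friction f = -4.12 N (down-slope).
The limit of static friction is μ_s N = 112.5 N.
|f_req| = 4.12 ≤ 112.5 N → the steel block is in equilibrium; friction equals the required value.

f ≈ 4.12 N (down the incline)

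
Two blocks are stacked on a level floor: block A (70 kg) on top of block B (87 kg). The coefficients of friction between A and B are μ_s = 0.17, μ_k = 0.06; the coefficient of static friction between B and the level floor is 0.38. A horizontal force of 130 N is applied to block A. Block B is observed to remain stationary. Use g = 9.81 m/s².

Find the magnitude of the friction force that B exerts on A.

f ≈ 41.2 N

Normal force at the A–B interface: N₁ = m_A g = 686.7 N.
Maximum static friction on A from B: μ_s N₁ = 0.17×686.7 = 116.7 N.
Since P = 130 N > 116.7 N, A slides on B; the A–B friction is kinetic: f₁ = μ_k N₁ = 0.06×686.7 = 41.2 N.
By Newton's third law B feels 41.2 N forward from A. With B stationary, the floor's static friction on B balances it: f₂ = 41.2 N (well within μ_s(m_A+m_B)g = 585.3 N).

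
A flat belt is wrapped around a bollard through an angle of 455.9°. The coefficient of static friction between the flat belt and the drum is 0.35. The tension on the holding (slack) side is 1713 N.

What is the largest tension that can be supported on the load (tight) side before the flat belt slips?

T_max ≈ 27700 N

At impending slip the capstan equation gives T₂/T₁ = e^{μβ} with β in radians.
β = 455.9° × π/180 = 7.957 rad.
e^{μβ} = e^{0.35×7.957} = 16.2.
T₂ = T₁ · e^{μβ} = 1713 × 16.2 = 27700 N.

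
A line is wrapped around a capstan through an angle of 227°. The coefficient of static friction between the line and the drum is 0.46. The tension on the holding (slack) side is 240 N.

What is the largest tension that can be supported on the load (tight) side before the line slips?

At impending slip the capstan equation gives T₂/T₁ = e^{μβ} with β in radians.
β = 227° × π/180 = 3.962 rad.
e^{μβ} = e^{0.46×3.962} = 6.187.
T₂ = T₁ · e^{μβ} = 240 × 6.187 = 1480 N.

T_max ≈ 1480 N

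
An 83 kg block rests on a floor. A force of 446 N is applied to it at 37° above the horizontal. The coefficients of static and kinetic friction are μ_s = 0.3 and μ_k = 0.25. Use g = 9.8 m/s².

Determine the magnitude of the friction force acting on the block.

Vertical equilibrium gives N = m g − P sin α = 545 N.
The horizontal driving force is P cos α = 356.2 N, so equilibrium needs friction f = 356.2 N.
μ_s N = 0.3 × 545 = 163.5 N.
356.2 > 163.5 N → the block slides; f = μ_k N = 0.25×545 = 136 N.

f ≈ 136 N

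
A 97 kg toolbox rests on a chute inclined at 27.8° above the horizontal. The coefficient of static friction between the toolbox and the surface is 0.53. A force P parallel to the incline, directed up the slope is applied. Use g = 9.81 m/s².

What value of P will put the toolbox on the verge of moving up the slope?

At impending motion up the slope, friction acts down-slope at its limit: f = μ_s N.
P is parallel to the surface, so N = m g cos θ = 842 N.
Along the incline: P = m g sin θ + μ_s N = 444 + 0.53×842 = 890 N.

P ≈ 890 N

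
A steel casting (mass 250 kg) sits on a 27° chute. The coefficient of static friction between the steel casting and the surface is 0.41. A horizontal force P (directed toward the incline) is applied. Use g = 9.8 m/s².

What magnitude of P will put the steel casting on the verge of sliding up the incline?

At impending motion up the slope, friction acts down-slope at its limit: f = μ_s N.
Perpendicular to the incline: N = m g cos θ + P sin θ.
Along the incline: P cos θ = m g sin θ + μ_s N = m g sin θ + μ_s (m g cos θ + P sin θ).
Solving, P (cos θ − μ_s sin θ) = m g (sin θ + μ_s cos θ), so P = 250×9.8×(sin 27° + 0.41 cos 27°)/(cos 27° − 0.41 sin 27°) = 2450×0.8193/0.7049 = 2850 N.

P ≈ 2850 N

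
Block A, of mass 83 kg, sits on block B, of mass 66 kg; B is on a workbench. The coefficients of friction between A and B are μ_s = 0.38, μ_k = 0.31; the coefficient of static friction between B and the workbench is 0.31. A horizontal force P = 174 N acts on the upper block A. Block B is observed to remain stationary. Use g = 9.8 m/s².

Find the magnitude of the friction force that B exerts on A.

f ≈ 174 N

The normal force B exerts on A is simply A's weight, N₁ = 813.4 N.
So the A–B interface can sustain at most μ_s N₁ = 309.1 N of static friction.
Since P = 174 N ≤ 309.1 N, A does not slip on B; friction on A equals P = 174 N.
B experiences an equal 174 N forward from A (third law). B is in equilibrium, so the floor supplies f₂ = 174 N of static friction (limit μ_s(m_A+m_B)g = 452.7 N, not exceeded).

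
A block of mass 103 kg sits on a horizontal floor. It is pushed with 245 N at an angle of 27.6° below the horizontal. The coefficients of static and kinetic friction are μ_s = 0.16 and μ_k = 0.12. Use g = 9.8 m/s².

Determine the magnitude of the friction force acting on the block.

f ≈ 135 N

The vertical component of P adds to the normal force: N = m g + P sin α = 1009 + 113.5 = 1123 N.
For equilibrium, f = P cos α = 245×cos 27.6° = 217.1 N.
The static-friction limit is μ_s N = 179.7 N.
217.1 > 179.7 N → the block slides; f = μ_k N = 0.12×1123 = 135 N.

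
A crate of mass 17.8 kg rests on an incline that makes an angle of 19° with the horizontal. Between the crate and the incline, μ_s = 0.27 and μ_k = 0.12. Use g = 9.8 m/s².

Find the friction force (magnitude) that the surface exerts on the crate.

f ≈ 19.8 N (up the incline)

Perpendicular to the surface, N = m g cos θ = 17.8·9.8·cos 19° = 164.9 N.
Along the slope the weight component is m g sin θ = 56.79 N; friction must supply exactly this, acting up-slope.
The static-friction ceiling is μ_s N = 0.27 × 164.9 = 44.53 N.
Since |56.79| > 44.53 N, static friction cannot hold it; the crate slides down the incline and kinetic friction applies: f = μ_k N = 0.12 × 164.9 = 19.8 N.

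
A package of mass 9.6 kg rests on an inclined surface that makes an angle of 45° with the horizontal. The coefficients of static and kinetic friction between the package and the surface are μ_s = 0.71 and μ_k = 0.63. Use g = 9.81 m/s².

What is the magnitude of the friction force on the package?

f ≈ 42 N (up the incline)

The normal reaction is N = m g cos θ = 66.59 N.
Along the slope the weight component is m g sin θ = 66.59 N; friction must supply exactly this, acting up-slope.
Static friction can supply at most μ_s N = 47.28 N.
|66.59| exceeds 47.28 N, so the package slips down-slope; friction is kinetic, f = μ_k N = 0.63×66.59 = 42 N.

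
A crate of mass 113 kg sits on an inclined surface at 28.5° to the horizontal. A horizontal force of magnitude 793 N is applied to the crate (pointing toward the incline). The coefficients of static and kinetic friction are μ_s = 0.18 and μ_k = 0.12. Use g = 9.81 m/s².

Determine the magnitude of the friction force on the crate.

f ≈ 168 N (down the incline)

The horizontal push has a component P sin θ into the surface, so N = m g cos θ + P sin θ = 974.2 + 378.4 = 1353 N.
Along the incline, the net driving force (taking up-slope positive) is P cos θ − m g sin θ = 696.9 − 528.9 = 168 N, so equilibrium requires friction f = -168 N (down-slope).
Maximum static friction: μ_s N = 0.18 × 1353 = 243.5 N.
|f_req| = 168 ≤ 243.5 N → the crate is in equilibrium; friction equals the required value.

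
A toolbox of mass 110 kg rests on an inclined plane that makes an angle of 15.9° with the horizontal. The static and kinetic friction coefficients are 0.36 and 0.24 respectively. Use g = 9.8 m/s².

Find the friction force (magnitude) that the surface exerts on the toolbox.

f ≈ 295 N (up the incline)

Normal force: N = m g cos θ = 110 × 9.8 × cos 15.9° = 1037 N.
Along the slope the weight component is m g sin θ = 295.3 N; friction must supply exactly this, acting up-slope.
Static friction can supply at most μ_s N = 373.2 N.
Since |295.3| ≤ 373.2 N, the toolbox remains in static equilibrium and friction takes exactly the required value.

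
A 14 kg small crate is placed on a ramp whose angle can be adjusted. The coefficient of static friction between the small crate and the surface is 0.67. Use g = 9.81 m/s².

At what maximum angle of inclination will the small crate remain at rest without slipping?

θ_max ≈ 33.8°

At the slip threshold, m g sin θ = μ_s · m g cos θ, so tan θ = μ_s.
θ_max = arctan(0.67) = 33.8°.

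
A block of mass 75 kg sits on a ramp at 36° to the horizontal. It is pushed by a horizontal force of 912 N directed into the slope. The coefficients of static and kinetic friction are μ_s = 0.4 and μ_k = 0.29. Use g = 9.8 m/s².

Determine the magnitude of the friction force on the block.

The horizontal push has a component P sin θ into the surface, so N = m g cos θ + P sin θ = 594.6 + 536.1 = 1131 N.
Parallel to the incline: P cos θ − m g sin θ = 737.8 − 432 = 305.8 N; the friction needed to balance this is 305.8 N acting down the slope.
Maximum static friction: μ_s N = 0.4 × 1131 = 452.3 N.
|f_req| = 305.8 ≤ 452.3 N → the block is in equilibrium; friction equals the required value.

f ≈ 306 N (down the incline)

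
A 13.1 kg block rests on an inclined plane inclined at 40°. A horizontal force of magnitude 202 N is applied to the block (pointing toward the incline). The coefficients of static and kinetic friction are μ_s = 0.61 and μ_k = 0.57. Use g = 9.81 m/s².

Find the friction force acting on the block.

f ≈ 72.1 N (down the incline)

Resolve perpendicular to the incline: N = m g cos θ + P sin θ = 13.1×9.81×cos 40° + 202×sin 40° = 228.3 N.
Parallel to the incline: P cos θ − m g sin θ = 154.7 − 82.61 = 72.14 N; the friction needed to balance this is 72.14 N acting down the slope.
The limit of static friction is μ_s N = 139.3 N.
|f_req| = 72.14 ≤ 139.3 N → the block is in equilibrium; friction equals the required value.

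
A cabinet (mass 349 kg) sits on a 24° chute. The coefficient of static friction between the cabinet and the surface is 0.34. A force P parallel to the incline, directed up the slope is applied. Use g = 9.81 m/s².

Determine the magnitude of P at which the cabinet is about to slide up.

P ≈ 2460 N

At impending motion up the slope, friction acts down-slope at its limit: f = μ_s N.
P is parallel to the surface, so N = m g cos θ = 3130 N.
Along the incline: P = m g sin θ + μ_s N = 1390 + 0.34×3130 = 2460 N.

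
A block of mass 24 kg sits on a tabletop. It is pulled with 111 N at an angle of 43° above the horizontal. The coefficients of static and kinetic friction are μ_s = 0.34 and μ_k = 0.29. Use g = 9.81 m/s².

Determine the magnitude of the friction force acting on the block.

Vertical equilibrium gives N = m g − P sin α = 159.7 N.
For equilibrium, f = P cos α = 111×cos 43° = 81.18 N.
μ_s N = 0.34 × 159.7 = 54.31 N.
81.18 > 54.31 N → the block slides; f = μ_k N = 0.29×159.7 = 46.3 N.

f ≈ 46.3 N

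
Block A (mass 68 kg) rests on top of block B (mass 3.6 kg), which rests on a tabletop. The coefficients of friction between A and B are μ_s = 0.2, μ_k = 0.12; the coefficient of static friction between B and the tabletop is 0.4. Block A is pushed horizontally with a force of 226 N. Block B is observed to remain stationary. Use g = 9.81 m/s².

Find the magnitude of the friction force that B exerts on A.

f ≈ 80 N

Between the blocks, N₁ = m_A g = 667.1 N.
Maximum static friction on A from B: μ_s N₁ = 0.2×667.1 = 133.4 N.
P = 226 N exceeds that limit, so A slips over B and the interface friction becomes kinetic: f₁ = μ_k N₁ = 0.12×667.1 = 80 N.
B experiences an equal 80 N forward from A (third law). B is in equilibrium, so the floor supplies f₂ = 80 N of static friction (limit μ_s(m_A+m_B)g = 281 N, not exceeded).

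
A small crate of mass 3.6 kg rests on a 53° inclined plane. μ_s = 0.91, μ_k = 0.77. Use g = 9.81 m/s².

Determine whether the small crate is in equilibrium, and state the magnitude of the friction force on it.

f ≈ 16.4 N

N = m g cos θ = 21.3 N.
Down-slope weight component: m g sin θ = 28.2 N.
μ_s N = 19.3 N.
28.2 > 19.3 N, so it slides; kinetic friction f = μ_k N = 0.77×21.3 = 16.4 N.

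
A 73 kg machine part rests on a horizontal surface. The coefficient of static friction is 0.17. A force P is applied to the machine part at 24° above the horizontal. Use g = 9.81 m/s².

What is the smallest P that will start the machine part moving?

N = m g − P sin α (the pull lifts the machine part).
At impending slip, P cos α = μ_s N = μ_s (m g − P sin α).
Solving: P (cos α + μ_s sin α) = μ_s m g → P = 0.17×716/(cos 24° + 0.17 sin 24°) = 122/0.9827 = 124 N.

P ≈ 124 N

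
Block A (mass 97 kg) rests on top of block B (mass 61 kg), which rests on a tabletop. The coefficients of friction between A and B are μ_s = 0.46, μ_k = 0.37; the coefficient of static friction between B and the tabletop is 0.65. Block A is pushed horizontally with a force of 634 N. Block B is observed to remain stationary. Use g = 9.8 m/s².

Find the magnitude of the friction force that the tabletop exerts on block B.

Normal force at the A–B interface: N₁ = m_A g = 950.6 N.
So the A–B interface can sustain at most μ_s N₁ = 437.3 N of static friction.
Since P = 634 N > 437.3 N, A slides on B; the A–B friction is kinetic: f₁ = μ_k N₁ = 0.37×950.6 = 352 N.
By Newton's third law B feels 352 N forward from A. With B stationary, the floor's static friction on B balances it: f₂ = 352 N (well within μ_s(m_A+m_B)g = 1006 N).

f ≈ 352 N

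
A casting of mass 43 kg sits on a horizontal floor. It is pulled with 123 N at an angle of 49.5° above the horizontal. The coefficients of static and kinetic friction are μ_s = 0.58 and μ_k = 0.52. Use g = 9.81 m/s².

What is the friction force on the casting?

f ≈ 79.9 N

N = m g − P sin α = 421.8 − 123×sin 49.5° = 328.3 N.
The horizontal driving force is P cos α = 79.88 N, so equilibrium needs friction f = 79.88 N.
μ_s N = 0.58 × 328.3 = 190.4 N.
79.88 ≤ 190.4 N → static; friction equals the required 79.9 N.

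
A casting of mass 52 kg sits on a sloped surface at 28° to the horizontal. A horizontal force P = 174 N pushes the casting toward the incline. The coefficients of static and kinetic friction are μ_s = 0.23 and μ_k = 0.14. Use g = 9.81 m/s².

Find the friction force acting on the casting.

f ≈ 85.9 N (up the incline)

The horizontal push has a component P sin θ into the surface, so N = m g cos θ + P sin θ = 450.4 + 81.69 = 532.1 N.
Along the incline, the net driving force (taking up-slope positive) is P cos θ − m g sin θ = 153.6 − 239.5 = -85.85 N, so equilibrium requires friction f = 85.85 N (up-slope).
The limit of static friction is μ_s N = 122.4 N.
Since 85.85 N is within the 122.4 N limit, the casting stays put and friction is exactly 85.9 N.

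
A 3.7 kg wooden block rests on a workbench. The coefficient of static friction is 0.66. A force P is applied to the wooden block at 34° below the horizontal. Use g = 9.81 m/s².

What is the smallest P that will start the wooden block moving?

N = m g + P sin α (the push presses the wooden block into the workbench).
At impending slip, P cos α = μ_s N = μ_s (m g + P sin α).
Solving: P (cos α − μ_s sin α) = μ_s m g → P = 0.66×36.3/(cos 34° − 0.66 sin 34°) = 24/0.46 = 52.1 N.

P ≈ 52.1 N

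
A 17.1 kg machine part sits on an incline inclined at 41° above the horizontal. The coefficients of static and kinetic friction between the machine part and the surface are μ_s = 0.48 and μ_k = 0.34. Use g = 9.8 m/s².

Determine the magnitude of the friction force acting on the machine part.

Perpendicular to the surface, N = m g cos θ = 17.1·9.8·cos 41° = 126.5 N.
For equilibrium along the incline, friction must balance the weight component: f = m g sin θ = 109.9 N up the slope.
Static friction can supply at most μ_s N = 60.71 N.
|109.9| exceeds 60.71 N, so the machine part slips down-slope; friction is kinetic, f = μ_k N = 0.34×126.5 = 43 N.

f ≈ 43 N (up the incline)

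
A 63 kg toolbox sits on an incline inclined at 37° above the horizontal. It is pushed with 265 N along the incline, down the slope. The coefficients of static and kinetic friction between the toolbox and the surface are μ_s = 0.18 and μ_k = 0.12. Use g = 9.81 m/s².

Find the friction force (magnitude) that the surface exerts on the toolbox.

f ≈ 59.2 N (up the incline)

Perpendicular to the surface, N = m g cos θ = 63·9.81·cos 37° = 493.6 N.
Parallel to the incline, ΣF = 0 gives f = m g sin θ + P = 371.9 + 265 = 636.9 N (up-slope positive).
The static-friction ceiling is μ_s N = 0.18 × 493.6 = 88.84 N.
|636.9| exceeds 88.84 N, so the toolbox slips down-slope; friction is kinetic, f = μ_k N = 0.12×493.6 = 59.2 N.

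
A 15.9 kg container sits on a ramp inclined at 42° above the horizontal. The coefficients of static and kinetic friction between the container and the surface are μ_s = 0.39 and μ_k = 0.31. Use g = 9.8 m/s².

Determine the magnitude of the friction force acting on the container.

f ≈ 35.9 N (up the incline)

Normal force: N = m g cos θ = 15.9 × 9.8 × cos 42° = 115.8 N.
Along the slope the weight component is m g sin θ = 104.3 N; friction must supply exactly this, acting up-slope.
The static-friction ceiling is μ_s N = 0.39 × 115.8 = 45.16 N.
Since |104.3| > 45.16 N, static friction cannot hold it; the container slides down the incline and kinetic friction applies: f = μ_k N = 0.31 × 115.8 = 35.9 N.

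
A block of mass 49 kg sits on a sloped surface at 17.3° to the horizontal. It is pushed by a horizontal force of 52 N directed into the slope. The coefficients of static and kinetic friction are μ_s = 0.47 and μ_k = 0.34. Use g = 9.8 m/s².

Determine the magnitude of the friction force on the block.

The horizontal push has a component P sin θ into the surface, so N = m g cos θ + P sin θ = 458.5 + 15.46 = 473.9 N.
Parallel to the incline: P cos θ − m g sin θ = 49.65 − 142.8 = -93.15 N; the friction needed to balance this is 93.15 N acting up the slope.
The limit of static friction is μ_s N = 222.8 N.
|f_req| = 93.15 ≤ 222.8 N → the block is in equilibrium; friction equals the required value.

f ≈ 93.2 N (up the incline)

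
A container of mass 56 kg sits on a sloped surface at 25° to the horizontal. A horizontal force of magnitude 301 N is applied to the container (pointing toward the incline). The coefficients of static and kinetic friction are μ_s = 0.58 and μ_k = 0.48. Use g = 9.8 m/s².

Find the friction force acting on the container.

f ≈ 40.9 N (down the incline)

Normal direction: N = m g cos θ + P sin θ = 624.6 N.
Parallel to the incline: P cos θ − m g sin θ = 272.8 − 231.9 = 40.87 N; the friction needed to balance this is 40.87 N acting down the slope.
Maximum static friction: μ_s N = 0.58 × 624.6 = 362.3 N.
|f_req| = 40.87 ≤ 362.3 N → the container is in equilibrium; friction equals the required value.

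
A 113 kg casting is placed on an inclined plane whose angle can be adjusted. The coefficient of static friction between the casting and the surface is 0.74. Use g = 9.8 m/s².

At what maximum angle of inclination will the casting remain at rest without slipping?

θ_max ≈ 36.5°

At the slip threshold, m g sin θ = μ_s · m g cos θ, so tan θ = μ_s.
θ_max = arctan(0.74) = 36.5°.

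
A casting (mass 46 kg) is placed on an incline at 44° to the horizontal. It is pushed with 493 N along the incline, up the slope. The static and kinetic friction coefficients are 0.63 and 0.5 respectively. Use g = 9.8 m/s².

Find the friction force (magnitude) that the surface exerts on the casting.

f ≈ 180 N (down the incline)

Normal force: N = m g cos θ = 46 × 9.8 × cos 44° = 324.3 N.
The friction needed for equilibrium is m g sin θ − P = 313.2 − 493 = -179.8 N, measured positive up-slope.
Static friction can supply at most μ_s N = 204.3 N.
Since |-179.8| ≤ 204.3 N, the casting remains in static equilibrium and friction takes exactly the required value.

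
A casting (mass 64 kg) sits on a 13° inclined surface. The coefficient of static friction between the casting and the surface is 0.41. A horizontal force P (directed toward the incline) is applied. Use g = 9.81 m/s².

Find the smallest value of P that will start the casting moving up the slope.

P ≈ 444 N

At impending motion up the slope, friction acts down-slope at its limit: f = μ_s N.
Perpendicular to the incline: N = m g cos θ + P sin θ.
Along the incline: P cos θ = m g sin θ + μ_s N = m g sin θ + μ_s (m g cos θ + P sin θ).
Solving, P (cos θ − μ_s sin θ) = m g (sin θ + μ_s cos θ), so P = 64×9.81×(sin 13° + 0.41 cos 13°)/(cos 13° − 0.41 sin 13°) = 628×0.6244/0.8821 = 444 N.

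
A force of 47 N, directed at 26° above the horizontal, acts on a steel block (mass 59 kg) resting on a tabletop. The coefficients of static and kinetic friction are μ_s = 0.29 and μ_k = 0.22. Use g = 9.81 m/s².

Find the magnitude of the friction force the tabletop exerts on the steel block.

N = m g − P sin α = 578.8 − 47×sin 26° = 558.2 N.
Horizontally, friction must balance P cos α = 42.24 N.
The static-friction limit is μ_s N = 161.9 N.
42.24 ≤ 161.9 N → static; friction equals the required 42.2 N.

f ≈ 42.2 N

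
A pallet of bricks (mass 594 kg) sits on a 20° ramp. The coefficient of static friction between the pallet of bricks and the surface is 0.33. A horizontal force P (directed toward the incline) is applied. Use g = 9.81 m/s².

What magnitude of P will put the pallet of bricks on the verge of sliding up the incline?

At impending motion up the slope, friction acts down-slope at its limit: f = μ_s N.
Perpendicular to the incline: N = m g cos θ + P sin θ.
Along the incline: P cos θ = m g sin θ + μ_s N = m g sin θ + μ_s (m g cos θ + P sin θ).
Solving, P (cos θ − μ_s sin θ) = m g (sin θ + μ_s cos θ), so P = 594×9.81×(sin 20° + 0.33 cos 20°)/(cos 20° − 0.33 sin 20°) = 5830×0.6521/0.8268 = 4600 N.

P ≈ 4600 N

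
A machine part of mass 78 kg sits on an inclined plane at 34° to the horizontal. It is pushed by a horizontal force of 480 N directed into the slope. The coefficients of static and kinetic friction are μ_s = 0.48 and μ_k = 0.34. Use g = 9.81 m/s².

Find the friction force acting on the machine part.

The horizontal push has a component P sin θ into the surface, so N = m g cos θ + P sin θ = 634.4 + 268.4 = 902.8 N.
Parallel to the incline: P cos θ − m g sin θ = 397.9 − 427.9 = -29.95 N; the friction needed to balance this is 29.95 N acting up the slope.
Maximum static friction: μ_s N = 0.48 × 902.8 = 433.3 N.
Since 29.95 N is within the 433.3 N limit, the machine part stays put and friction is exactly 29.9 N.

f ≈ 29.9 N (up the incline)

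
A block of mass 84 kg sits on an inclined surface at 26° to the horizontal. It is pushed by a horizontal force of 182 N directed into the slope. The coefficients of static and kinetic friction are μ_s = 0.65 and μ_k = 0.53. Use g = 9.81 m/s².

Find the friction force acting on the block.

Normal direction: N = m g cos θ + P sin θ = 820.4 N.
Along the incline, the net driving force (taking up-slope positive) is P cos θ − m g sin θ = 163.6 − 361.2 = -197.7 N, so equilibrium requires friction f = 197.7 N (up-slope).
The limit of static friction is μ_s N = 533.3 N.
Since 197.7 N is within the 533.3 N limit, the block stays put and friction is exactly 198 N.

f ≈ 198 N (up the incline)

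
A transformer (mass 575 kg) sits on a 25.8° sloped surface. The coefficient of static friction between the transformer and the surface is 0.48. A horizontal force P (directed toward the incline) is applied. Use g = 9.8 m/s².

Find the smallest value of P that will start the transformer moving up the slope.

P ≈ 7070 N

At impending motion up the slope, friction acts down-slope at its limit: f = μ_s N.
Perpendicular to the incline: N = m g cos θ + P sin θ.
Along the incline: P cos θ = m g sin θ + μ_s N = m g sin θ + μ_s (m g cos θ + P sin θ).
Solving, P (cos θ − μ_s sin θ) = m g (sin θ + μ_s cos θ), so P = 575×9.8×(sin 25.8° + 0.48 cos 25.8°)/(cos 25.8° − 0.48 sin 25.8°) = 5640×0.8674/0.6914 = 7070 N.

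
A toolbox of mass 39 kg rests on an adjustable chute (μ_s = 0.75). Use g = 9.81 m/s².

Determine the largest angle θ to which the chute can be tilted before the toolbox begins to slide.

θ_max ≈ 36.9°

At the slip threshold, m g sin θ = μ_s · m g cos θ, so tan θ = μ_s.
θ_max = arctan(0.75) = 36.9°.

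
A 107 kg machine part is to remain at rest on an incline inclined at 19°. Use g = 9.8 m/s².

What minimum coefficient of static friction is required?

At the slip threshold m g sin θ = μ_s m g cos θ, so μ_s,min = tan θ.
μ_s,min = tan 19° = 0.344.

μ_s,min ≈ 0.344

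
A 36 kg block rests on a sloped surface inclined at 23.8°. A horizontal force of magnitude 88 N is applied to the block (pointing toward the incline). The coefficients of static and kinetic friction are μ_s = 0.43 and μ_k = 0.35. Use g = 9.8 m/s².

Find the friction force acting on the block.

Resolve perpendicular to the incline: N = m g cos θ + P sin θ = 36×9.8×cos 23.8° + 88×sin 23.8° = 358.3 N.
Along the incline, the net driving force (taking up-slope positive) is P cos θ − m g sin θ = 80.52 − 142.4 = -61.85 N, so equilibrium requires friction f = 61.85 N (up-slope).
Maximum static friction: μ_s N = 0.43 × 358.3 = 154.1 N.
Since 61.85 N is within the 154.1 N limit, the block stays put and friction is exactly 61.9 N.

f ≈ 61.9 N (up the incline)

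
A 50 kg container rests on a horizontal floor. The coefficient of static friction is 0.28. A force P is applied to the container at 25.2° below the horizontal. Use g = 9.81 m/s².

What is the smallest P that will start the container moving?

P ≈ 175 N

N = m g + P sin α (the push presses the container into the horizontal floor).
At impending slip, P cos α = μ_s N = μ_s (m g + P sin α).
Solving: P (cos α − μ_s sin α) = μ_s m g → P = 0.28×490/(cos 25.2° − 0.28 sin 25.2°) = 137/0.7856 = 175 N.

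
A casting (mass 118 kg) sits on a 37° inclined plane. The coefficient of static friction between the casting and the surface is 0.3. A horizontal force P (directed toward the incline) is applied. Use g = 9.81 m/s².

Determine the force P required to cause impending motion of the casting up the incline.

At impending motion up the slope, friction acts down-slope at its limit: f = μ_s N.
Perpendicular to the incline: N = m g cos θ + P sin θ.
Along the incline: P cos θ = m g sin θ + μ_s N = m g sin θ + μ_s (m g cos θ + P sin θ).
Solving, P (cos θ − μ_s sin θ) = m g (sin θ + μ_s cos θ), so P = 118×9.81×(sin 37° + 0.3 cos 37°)/(cos 37° − 0.3 sin 37°) = 1160×0.8414/0.6181 = 1580 N.

P ≈ 1580 N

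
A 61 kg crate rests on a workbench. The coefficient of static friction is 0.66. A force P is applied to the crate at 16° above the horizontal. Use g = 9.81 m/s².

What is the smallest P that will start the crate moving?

N = m g − P sin α (the pull lifts the crate).
At impending slip, P cos α = μ_s N = μ_s (m g − P sin α).
Solving: P (cos α + μ_s sin α) = μ_s m g → P = 0.66×598/(cos 16° + 0.66 sin 16°) = 395/1.143 = 345 N.

P ≈ 345 N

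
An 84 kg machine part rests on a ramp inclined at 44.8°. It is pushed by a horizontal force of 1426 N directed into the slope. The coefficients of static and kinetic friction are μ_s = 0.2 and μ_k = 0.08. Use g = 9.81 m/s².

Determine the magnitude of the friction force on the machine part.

f ≈ 127 N (down the incline)

Normal direction: N = m g cos θ + P sin θ = 1590 N.
Parallel to the incline: P cos θ − m g sin θ = 1012 − 580.6 = 431.2 N; the friction needed to balance this is 431.2 N acting down the slope.
Maximum static friction: μ_s N = 0.2 × 1590 = 317.9 N.
|f_req| = 431.2 > 317.9 N → the machine part slides up the incline; f = μ_k N = 0.08 × 1590 = 127 N.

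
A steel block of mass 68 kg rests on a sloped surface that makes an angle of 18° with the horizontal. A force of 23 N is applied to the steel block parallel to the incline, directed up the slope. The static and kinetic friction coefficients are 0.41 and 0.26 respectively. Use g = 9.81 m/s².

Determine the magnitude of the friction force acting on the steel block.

f ≈ 183 N (up the incline)

Normal force: N = m g cos θ = 68 × 9.81 × cos 18° = 634.4 N.
For equilibrium along the incline the friction force must supply f = m g sin θ − P = 206.1 − 23 = 183.1 N (positive meaning up-slope).
Static friction can supply at most μ_s N = 260.1 N.
Since |183.1| ≤ 260.1 N, static friction is sufficient; f equals the required value, not μ_s N.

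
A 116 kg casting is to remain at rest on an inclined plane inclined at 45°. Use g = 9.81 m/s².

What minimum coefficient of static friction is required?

μ_s,min ≈ 1

At the slip threshold m g sin θ = μ_s m g cos θ, so μ_s,min = tan θ.
μ_s,min = tan 45° = 1.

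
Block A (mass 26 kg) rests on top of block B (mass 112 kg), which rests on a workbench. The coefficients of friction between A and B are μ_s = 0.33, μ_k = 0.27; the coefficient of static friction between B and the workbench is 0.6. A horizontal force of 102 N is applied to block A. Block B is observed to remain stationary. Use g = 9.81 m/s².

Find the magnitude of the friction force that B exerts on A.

Normal force at the A–B interface: N₁ = m_A g = 255.1 N.
Maximum static friction on A from B: μ_s N₁ = 0.33×255.1 = 84.17 N.
P = 102 N exceeds that limit, so A slips over B and the interface friction becomes kinetic: f₁ = μ_k N₁ = 0.27×255.1 = 68.9 N.
B experiences an equal 68.9 N forward from A (third law). B is in equilibrium, so the floor supplies f₂ = 68.9 N of static friction (limit μ_s(m_A+m_B)g = 812.3 N, not exceeded).

f ≈ 68.9 N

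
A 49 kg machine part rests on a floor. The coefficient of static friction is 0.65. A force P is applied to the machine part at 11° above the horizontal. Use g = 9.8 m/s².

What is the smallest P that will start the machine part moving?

P ≈ 282 N

N = m g − P sin α (the pull lifts the machine part).
At impending slip, P cos α = μ_s N = μ_s (m g − P sin α).
Solving: P (cos α + μ_s sin α) = μ_s m g → P = 0.65×480/(cos 11° + 0.65 sin 11°) = 312/1.106 = 282 N.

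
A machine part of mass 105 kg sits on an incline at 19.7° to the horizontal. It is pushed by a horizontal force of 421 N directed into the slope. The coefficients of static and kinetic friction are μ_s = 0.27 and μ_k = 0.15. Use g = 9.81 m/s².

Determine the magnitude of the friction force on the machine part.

Normal direction: N = m g cos θ + P sin θ = 1112 N.
Along the incline, the net driving force (taking up-slope positive) is P cos θ − m g sin θ = 396.4 − 347.2 = 49.13 N, so equilibrium requires friction f = -49.13 N (down-slope).
The limit of static friction is μ_s N = 300.2 N.
Since 49.13 N is within the 300.2 N limit, the machine part stays put and friction is exactly 49.1 N.

f ≈ 49.1 N (down the incline)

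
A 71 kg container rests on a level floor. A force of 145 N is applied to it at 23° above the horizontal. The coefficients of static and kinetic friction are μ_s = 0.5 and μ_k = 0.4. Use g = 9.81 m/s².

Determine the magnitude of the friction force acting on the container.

The vertical component of P reduces the normal force: N = m g − P sin α = 696.5 − 56.66 = 639.9 N.
For equilibrium, f = P cos α = 145×cos 23° = 133.5 N.
μ_s N = 0.5 × 639.9 = 319.9 N.
133.5 ≤ 319.9 N → static; friction equals the required 133 N.

f ≈ 133 N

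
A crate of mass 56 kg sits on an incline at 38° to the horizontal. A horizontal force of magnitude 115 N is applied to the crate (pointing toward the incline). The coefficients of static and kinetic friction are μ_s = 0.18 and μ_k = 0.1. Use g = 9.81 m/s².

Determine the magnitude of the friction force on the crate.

f ≈ 50.4 N (up the incline)

Resolve perpendicular to the incline: N = m g cos θ + P sin θ = 56×9.81×cos 38° + 115×sin 38° = 503.7 N.
Along the incline, the net driving force (taking up-slope positive) is P cos θ − m g sin θ = 90.62 − 338.2 = -247.6 N, so equilibrium requires friction f = 247.6 N (up-slope).
The limit of static friction is μ_s N = 90.67 N.
|f_req| = 247.6 > 90.67 N → the crate slides down the incline; f = μ_k N = 0.1 × 503.7 = 50.4 N.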